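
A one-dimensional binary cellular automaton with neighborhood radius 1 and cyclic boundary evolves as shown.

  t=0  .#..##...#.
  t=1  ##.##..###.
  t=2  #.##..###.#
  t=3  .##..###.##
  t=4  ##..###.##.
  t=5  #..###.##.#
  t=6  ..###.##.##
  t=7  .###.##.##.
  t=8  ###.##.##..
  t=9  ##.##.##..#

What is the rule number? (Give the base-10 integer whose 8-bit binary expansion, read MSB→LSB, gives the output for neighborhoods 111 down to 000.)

175

  ###|#  b7=1 t=1,i=8
  ##.|.  b6=0 t=0,i=5
  #.#|#  b5=1 t=1,i=2
  #..|.  b4=0 t=0,i=2
  .##|#  b3=1 t=0,i=4
  .#.|#  b2=1 t=0,i=1
  ..#|#  b1=1 t=0,i=0
  ...|#  b0=1 t=0,i=7
  bits 10101111 = 175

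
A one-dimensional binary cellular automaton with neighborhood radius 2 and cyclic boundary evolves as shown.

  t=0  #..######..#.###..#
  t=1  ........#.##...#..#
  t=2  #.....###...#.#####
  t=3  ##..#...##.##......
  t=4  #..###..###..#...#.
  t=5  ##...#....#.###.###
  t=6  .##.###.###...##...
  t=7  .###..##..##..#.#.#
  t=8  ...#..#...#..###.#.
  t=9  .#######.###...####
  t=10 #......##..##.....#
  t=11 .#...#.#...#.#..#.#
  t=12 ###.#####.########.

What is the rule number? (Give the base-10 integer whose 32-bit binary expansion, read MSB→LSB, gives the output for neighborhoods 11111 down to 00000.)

1024730998

  ##### -> .   bit 31 = 0  t=0,i=5
  ####. -> .   bit 30 = 0  t=0,i=7
  ###.# -> #   bit 29 = 1  t=5,i=14
  ###.. -> #   bit 28 = 1  t=0,i=8
  ##.## -> #   bit 27 = 1  t=3,i=10
  ##.#. -> #   bit 26 = 1  t=8,i=16
  ##..# -> .   bit 25 = 0  t=0,i=1
  ##... -> #   bit 24 = 1  t=1,i=12
  #.### -> .   bit 23 = 0  t=0,i=13
  #.##. -> .   bit 22 = 0  t=1,i=10
  #.#.# -> .   bit 21 = 0  t=7,i=16
  #.#.. -> #   bit 20 = 1  t=4,i=0
  #..## -> .   bit 19 = 0  t=0,i=2
  #..#. -> #   bit 18 = 1  t=0,i=10
  #...# -> .   bit 17 = 0  t=1,i=13
  #.... -> .   bit 16 = 0  t=1,i=1
  .#### -> .   bit 15 = 0  t=0,i=4
  .###. -> .   bit 14 = 0  t=0,i=14
  .##.# -> #   bit 13 = 1  t=3,i=9
  .##.. -> .   bit 12 = 0  t=0,i=0
  .#.## -> .   bit 11 = 0  t=0,i=12
  .#.#. -> #   bit 10 = 1  t=4,i=18
  .#..# -> #   bit 9 = 1  t=1,i=16
  .#... -> #   bit 8 = 1  t=1,i=0
  ..### -> .   bit 7 = 0  t=0,i=3
  ..##. -> #   bit 6 = 1  t=0,i=18
  ..#.# -> #   bit 5 = 1  t=0,i=11
  ..#.. -> #   bit 4 = 1  t=1,i=15
  ...## -> .   bit 3 = 0  t=2,i=5
  ...#. -> #   bit 2 = 1  t=1,i=7
  ....# -> #   bit 1 = 1  t=1,i=6
  ..... -> .   bit 0 = 0  t=1,i=2
  bits 00111101000101000010011101110110 = 1024730998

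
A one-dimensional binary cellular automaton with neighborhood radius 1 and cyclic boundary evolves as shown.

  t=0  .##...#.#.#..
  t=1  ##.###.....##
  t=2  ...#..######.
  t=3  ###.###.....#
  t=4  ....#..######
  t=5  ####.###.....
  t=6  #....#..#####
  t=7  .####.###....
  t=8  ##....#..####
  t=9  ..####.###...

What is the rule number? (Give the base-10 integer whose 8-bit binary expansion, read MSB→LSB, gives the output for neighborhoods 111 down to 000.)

  [7] ### => .  t=1,i=0
  [6] ##. => .  t=0,i=2
  [5] #.# => .  t=0,i=7
  [4] #.. => #  t=0,i=3
  [3] .## => #  t=0,i=1
  [2] .#. => .  t=0,i=6
  [1] ..# => #  t=0,i=0
  [0] ... => #  t=0,i=4
  bits 00011011 = 27

27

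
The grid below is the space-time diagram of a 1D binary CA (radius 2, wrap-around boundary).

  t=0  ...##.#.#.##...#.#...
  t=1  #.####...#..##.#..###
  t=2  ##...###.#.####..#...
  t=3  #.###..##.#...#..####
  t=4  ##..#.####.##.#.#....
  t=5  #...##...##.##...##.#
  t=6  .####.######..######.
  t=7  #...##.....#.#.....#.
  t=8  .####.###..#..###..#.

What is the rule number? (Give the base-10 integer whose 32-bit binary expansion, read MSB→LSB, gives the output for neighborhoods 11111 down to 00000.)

  ##### -> .   bit 31 = 0  t=3,i=19
  ####. -> .   bit 30 = 0  t=1,i=4
  ###.# -> #   bit 29 = 1  t=1,i=0
  ###.. -> #   bit 28 = 1  t=1,i=5
  ##.## -> #   bit 27 = 1  t=1,i=1
  ##.#. -> #   bit 26 = 1  t=0,i=5
  ##..# -> .   bit 25 = 0  t=2,i=15
  ##... -> #   bit 24 = 1  t=0,i=12
  #.### -> .   bit 23 = 0  t=1,i=2
  #.##. -> .   bit 22 = 0  t=0,i=10
  #.#.# -> .   bit 21 = 0  t=0,i=6
  #.#.. -> .   bit 20 = 0  t=0,i=17
  #..## -> #   bit 19 = 1  t=1,i=11
  #..#. -> .   bit 18 = 0  t=2,i=16
  #...# -> #   bit 17 = 1  t=0,i=13
  #.... -> #   bit 16 = 1  t=0,i=19
  .#### -> .   bit 15 = 0  t=1,i=3
  .###. -> .   bit 14 = 0  t=2,i=6
  .##.# -> #   bit 13 = 1  t=0,i=4
  .##.. -> .   bit 12 = 0  t=0,i=11
  .#.## -> #   bit 11 = 1  t=0,i=9
  .#.#. -> .   bit 10 = 0  t=0,i=7
  .#..# -> .   bit 9 = 0  t=1,i=10
  .#... -> #   bit 8 = 1  t=0,i=18
  ..### -> .   bit 7 = 0  t=1,i=18
  ..##. -> #   bit 6 = 1  t=0,i=3
  ..#.# -> #   bit 5 = 1  t=0,i=15
  ..#.. -> #   bit 4 = 1  t=1,i=9
  ...## -> #   bit 3 = 1  t=0,i=2
  ...#. -> .   bit 2 = 0  t=0,i=14
  ....# -> .   bit 1 = 0  t=0,i=1
  ..... -> #   bit 0 = 1  t=0,i=0
  bits 00111101000010110010100101111001 = 1024141689

1024141689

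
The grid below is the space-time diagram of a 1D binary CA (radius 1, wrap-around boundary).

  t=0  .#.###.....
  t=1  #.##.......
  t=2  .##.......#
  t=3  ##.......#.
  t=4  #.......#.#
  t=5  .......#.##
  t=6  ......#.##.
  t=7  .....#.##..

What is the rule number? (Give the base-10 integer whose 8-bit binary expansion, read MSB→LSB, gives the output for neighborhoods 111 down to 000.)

  ### -> .   bit 7 = 0  t=0,i=4
  ##. -> .   bit 6 = 0  t=0,i=5
  #.# -> #   bit 5 = 1  t=0,i=2
  #.. -> .   bit 4 = 0  t=0,i=6
  .## -> #   bit 3 = 1  t=0,i=3
  .#. -> .   bit 2 = 0  t=0,i=1
  ..# -> #   bit 1 = 1  t=0,i=0
  ... -> .   bit 0 = 0  t=0,i=7
  bits 00101010 = 42

42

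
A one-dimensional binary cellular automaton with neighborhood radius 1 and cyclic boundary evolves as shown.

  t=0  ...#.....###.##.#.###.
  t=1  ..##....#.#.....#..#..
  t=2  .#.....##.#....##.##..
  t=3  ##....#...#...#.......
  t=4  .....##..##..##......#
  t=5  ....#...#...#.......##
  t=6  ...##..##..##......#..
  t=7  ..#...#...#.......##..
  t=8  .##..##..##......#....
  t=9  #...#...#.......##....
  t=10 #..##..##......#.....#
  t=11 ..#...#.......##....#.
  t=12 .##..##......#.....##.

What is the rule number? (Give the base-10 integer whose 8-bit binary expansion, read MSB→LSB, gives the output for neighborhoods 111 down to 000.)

134

  ### -> #   bit 7 = 1  t=0,i=10
  ##. -> .   bit 6 = 0  t=0,i=11
  #.# -> .   bit 5 = 0  t=0,i=12
  #.. -> .   bit 4 = 0  t=0,i=4
  .## -> .   bit 3 = 0  t=0,i=9
  .#. -> #   bit 2 = 1  t=0,i=3
  ..# -> #   bit 1 = 1  t=0,i=2
  ... -> .   bit 0 = 0  t=0,i=0
  bits 10000110 = 134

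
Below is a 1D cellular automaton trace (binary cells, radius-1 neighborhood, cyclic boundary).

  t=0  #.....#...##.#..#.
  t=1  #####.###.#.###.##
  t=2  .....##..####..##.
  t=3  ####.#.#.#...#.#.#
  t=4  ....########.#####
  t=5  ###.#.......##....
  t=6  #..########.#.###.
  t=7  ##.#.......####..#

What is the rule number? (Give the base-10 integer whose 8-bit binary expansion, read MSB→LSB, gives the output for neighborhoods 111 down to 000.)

  ### -> .   bit 7 = 0  t=1,i=0
  ##. -> .   bit 6 = 0  t=0,i=11
  #.# -> #   bit 5 = 1  t=0,i=12
  #.. -> #   bit 4 = 1  t=0,i=1
  .## -> #   bit 3 = 1  t=0,i=10
  .#. -> #   bit 2 = 1  t=0,i=0
  ..# -> .   bit 1 = 0  t=0,i=5
  ... -> #   bit 0 = 1  t=0,i=2
  bits 00111101 = 61

61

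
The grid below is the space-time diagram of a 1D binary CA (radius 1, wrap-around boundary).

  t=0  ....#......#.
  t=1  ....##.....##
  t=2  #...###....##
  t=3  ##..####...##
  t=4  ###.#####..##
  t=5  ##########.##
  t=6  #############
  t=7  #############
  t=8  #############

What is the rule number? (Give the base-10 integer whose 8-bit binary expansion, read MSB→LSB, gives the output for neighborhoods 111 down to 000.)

252

  nb ###: next=#  (t=2,i=5, bit7=1)
  nb ##.: next=#  (t=1,i=5, bit6=1)
  nb #.#: next=#  (t=4,i=3, bit5=1)
  nb #..: next=#  (t=0,i=5, bit4=1)
  nb .##: next=#  (t=1,i=4, bit3=1)
  nb .#.: next=#  (t=0,i=4, bit2=1)
  nb ..#: next=.  (t=0,i=3, bit1=0)
  nb ...: next=.  (t=0,i=0, bit0=0)
  bits 11111100 = 252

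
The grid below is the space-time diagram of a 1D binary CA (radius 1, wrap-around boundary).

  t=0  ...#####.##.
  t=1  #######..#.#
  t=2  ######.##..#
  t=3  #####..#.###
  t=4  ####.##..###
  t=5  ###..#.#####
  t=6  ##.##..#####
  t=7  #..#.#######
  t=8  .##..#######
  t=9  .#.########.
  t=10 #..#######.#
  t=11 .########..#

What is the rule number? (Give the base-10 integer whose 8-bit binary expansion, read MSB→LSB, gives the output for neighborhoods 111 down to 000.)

  [7] ### => #  t=0,i=4
  [6] ##. => .  t=0,i=7
  [5] #.# => .  t=0,i=8
  [4] #.. => #  t=0,i=11
  [3] .## => #  t=0,i=3
  [2] .#. => .  t=1,i=9
  [1] ..# => #  t=0,i=2
  [0] ... => #  t=0,i=0
  bits 10011011 = 155

155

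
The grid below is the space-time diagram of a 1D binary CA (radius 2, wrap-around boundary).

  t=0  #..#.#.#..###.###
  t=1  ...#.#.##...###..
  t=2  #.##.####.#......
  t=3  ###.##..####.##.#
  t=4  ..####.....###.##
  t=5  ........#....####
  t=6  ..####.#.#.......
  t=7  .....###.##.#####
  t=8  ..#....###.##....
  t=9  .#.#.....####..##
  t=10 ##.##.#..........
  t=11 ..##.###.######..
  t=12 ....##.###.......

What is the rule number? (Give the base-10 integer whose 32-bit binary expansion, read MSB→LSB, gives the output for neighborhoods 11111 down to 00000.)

  nb #####: next=.  (t=7,i=14, bit31=0)
  nb ####.: next=.  (t=0,i=16, bit30=0)
  nb ###.#: next=#  (t=0,i=12, bit29=1)
  nb ###..: next=.  (t=0,i=0, bit28=0)
  nb ##.##: next=#  (t=0,i=13, bit27=1)
  nb ##.#.: next=#  (t=2,i=9, bit26=1)
  nb ##..#: next=.  (t=0,i=1, bit25=0)
  nb ##...: next=.  (t=1,i=9, bit24=0)
  nb #.###: next=#  (t=0,i=14, bit23=1)
  nb #.##.: next=#  (t=1,i=7, bit22=1)
  nb #.#.#: next=#  (t=0,i=5, bit21=1)
  nb #.#..: next=#  (t=0,i=7, bit20=1)
  nb #..##: next=.  (t=0,i=9, bit19=0)
  nb #..#.: next=.  (t=0,i=2, bit18=0)
  nb #...#: next=#  (t=1,i=10, bit17=1)
  nb #....: next=.  (t=1,i=16, bit16=0)
  nb .####: next=.  (t=0,i=15, bit15=0)
  nb .###.: next=.  (t=0,i=11, bit14=0)
  nb .##.#: next=.  (t=2,i=3, bit13=0)
  nb .##..: next=#  (t=1,i=8, bit12=1)
  nb .#.##: next=#  (t=1,i=6, bit11=1)
  nb .#.#.: next=.  (t=0,i=4, bit10=0)
  nb .#..#: next=#  (t=0,i=8, bit9=1)
  nb .#...: next=#  (t=2,i=11, bit8=1)
  nb ..###: next=.  (t=0,i=10, bit7=0)
  nb ..##.: next=.  (t=9,i=15, bit6=0)
  nb ..#.#: next=#  (t=0,i=3, bit5=1)
  nb ..#..: next=.  (t=5,i=8, bit4=0)
  nb ...##: next=.  (t=1,i=11, bit3=0)
  nb ...#.: next=#  (t=1,i=2, bit2=1)
  nb ....#: next=.  (t=1,i=1, bit1=0)
  nb .....: next=#  (t=1,i=0, bit0=1)
  bits 00101100111100100001101100100101 = 754064165

754064165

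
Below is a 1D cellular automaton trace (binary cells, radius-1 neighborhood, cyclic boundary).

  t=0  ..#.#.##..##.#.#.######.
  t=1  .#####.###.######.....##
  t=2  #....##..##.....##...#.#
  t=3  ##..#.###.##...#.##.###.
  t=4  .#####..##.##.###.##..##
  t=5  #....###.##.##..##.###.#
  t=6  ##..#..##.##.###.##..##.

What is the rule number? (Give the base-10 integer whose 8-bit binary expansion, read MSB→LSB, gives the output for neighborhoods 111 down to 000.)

118

  [7] ### => .  t=0,i=18
  [6] ##. => #  t=0,i=7
  [5] #.# => #  t=0,i=3
  [4] #.. => #  t=0,i=8
  [3] .## => .  t=0,i=6
  [2] .#. => #  t=0,i=2
  [1] ..# => #  t=0,i=1
  [0] ... => .  t=0,i=0
  bits 01110110 = 118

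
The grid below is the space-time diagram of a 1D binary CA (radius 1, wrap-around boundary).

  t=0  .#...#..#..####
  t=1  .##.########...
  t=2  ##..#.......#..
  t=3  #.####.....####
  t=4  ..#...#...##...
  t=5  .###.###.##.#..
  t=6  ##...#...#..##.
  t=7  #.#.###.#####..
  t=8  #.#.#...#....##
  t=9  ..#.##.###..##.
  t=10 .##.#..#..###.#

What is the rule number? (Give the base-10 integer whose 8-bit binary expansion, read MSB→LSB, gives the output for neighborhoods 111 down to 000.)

  [7] ### => .  t=0,i=12
  [6] ##. => .  t=0,i=14
  [5] #.# => .  t=0,i=0
  [4] #.. => #  t=0,i=2
  [3] .## => #  t=0,i=11
  [2] .#. => #  t=0,i=1
  [1] ..# => #  t=0,i=4
  [0] ... => .  t=0,i=3
  bits 00011110 = 30

30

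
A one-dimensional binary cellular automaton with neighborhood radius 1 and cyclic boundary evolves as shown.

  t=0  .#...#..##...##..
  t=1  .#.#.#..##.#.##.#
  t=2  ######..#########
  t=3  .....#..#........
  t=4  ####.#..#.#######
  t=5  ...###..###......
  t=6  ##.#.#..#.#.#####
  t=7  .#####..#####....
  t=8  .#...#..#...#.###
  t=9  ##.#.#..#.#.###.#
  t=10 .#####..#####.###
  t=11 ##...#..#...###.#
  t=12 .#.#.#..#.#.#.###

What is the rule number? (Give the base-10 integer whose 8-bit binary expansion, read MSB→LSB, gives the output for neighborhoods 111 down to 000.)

  nb ###: next=.  (t=2,i=0, bit7=0)
  nb ##.: next=#  (t=0,i=9, bit6=1)
  nb #.#: next=#  (t=1,i=0, bit5=1)
  nb #..: next=.  (t=0,i=2, bit4=0)
  nb .##: next=#  (t=0,i=8, bit3=1)
  nb .#.: next=#  (t=0,i=1, bit2=1)
  nb ..#: next=.  (t=0,i=0, bit1=0)
  nb ...: next=#  (t=0,i=3, bit0=1)
  bits 01101101 = 109

109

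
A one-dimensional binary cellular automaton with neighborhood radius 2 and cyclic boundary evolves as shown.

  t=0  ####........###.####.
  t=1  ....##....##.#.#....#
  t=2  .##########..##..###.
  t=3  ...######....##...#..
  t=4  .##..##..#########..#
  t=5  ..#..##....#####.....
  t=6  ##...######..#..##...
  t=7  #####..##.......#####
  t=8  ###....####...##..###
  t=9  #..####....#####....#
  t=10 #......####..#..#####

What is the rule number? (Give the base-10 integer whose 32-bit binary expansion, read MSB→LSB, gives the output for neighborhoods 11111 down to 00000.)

2300793934

  ##### -> #   bit 31 = 1  t=2,i=3
  ####. -> .   bit 30 = 0  t=0,i=2
  ###.# -> .   bit 29 = 0  t=0,i=14
  ###.. -> .   bit 28 = 0  t=0,i=3
  ##.## -> #   bit 27 = 1  t=0,i=15
  ##.#. -> .   bit 26 = 0  t=1,i=12
  ##..# -> .   bit 25 = 0  t=2,i=11
  ##... -> #   bit 24 = 1  t=0,i=4
  #.### -> .   bit 23 = 0  t=0,i=0
  #.##. -> .   bit 22 = 0  t=4,i=1
  #.#.# -> #   bit 21 = 1  t=1,i=13
  #.#.. -> .   bit 20 = 0  t=1,i=15
  #..## -> .   bit 19 = 0  t=2,i=0
  #..#. -> .   bit 18 = 0  t=4,i=19
  #...# -> #   bit 17 = 1  t=3,i=16
  #.... -> #   bit 16 = 1  t=0,i=5
  .#### -> .   bit 15 = 0  t=0,i=1
  .###. -> #   bit 14 = 1  t=0,i=13
  .##.# -> .   bit 13 = 0  t=1,i=11
  .##.. -> #   bit 12 = 1  t=1,i=5
  .#.## -> .   bit 11 = 0  t=4,i=0
  .#.#. -> #   bit 10 = 1  t=1,i=14
  .#..# -> .   bit 9 = 0  t=5,i=3
  .#... -> .   bit 8 = 0  t=1,i=0
  ..### -> .   bit 7 = 0  t=0,i=12
  ..##. -> #   bit 6 = 1  t=1,i=4
  ..#.# -> .   bit 5 = 0  t=4,i=20
  ..#.. -> .   bit 4 = 0  t=1,i=20
  ...## -> #   bit 3 = 1  t=0,i=11
  ...#. -> #   bit 2 = 1  t=1,i=19
  ....# -> #   bit 1 = 1  t=0,i=10
  ..... -> .   bit 0 = 0  t=0,i=6
  bits 10001001001000110101010001001110 = 2300793934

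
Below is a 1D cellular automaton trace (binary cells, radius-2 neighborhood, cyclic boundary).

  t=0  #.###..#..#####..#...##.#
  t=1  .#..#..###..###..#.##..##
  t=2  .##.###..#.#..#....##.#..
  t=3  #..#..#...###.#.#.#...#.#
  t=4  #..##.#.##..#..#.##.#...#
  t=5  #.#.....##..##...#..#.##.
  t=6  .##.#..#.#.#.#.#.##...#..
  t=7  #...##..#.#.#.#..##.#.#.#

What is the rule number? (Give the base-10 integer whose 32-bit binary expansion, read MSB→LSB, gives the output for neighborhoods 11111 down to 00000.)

  #####|#  b31=1 t=0,i=12
  ####.|#  b30=1 t=0,i=13
  ###.#|#  b29=1 t=3,i=12
  ###..|#  b28=1 t=0,i=4
  ##.##|#  b27=1 t=0,i=1
  ##.#.|.  b26=0 t=1,i=0
  ##..#|.  b25=0 t=0,i=5
  ##...|.  b24=0 t=5,i=14
  #.###|.  b23=0 t=0,i=2
  #.##.|#  b22=1 t=0,i=24
  #.#.#|.  b21=0 t=3,i=14
  #.#..|#  b20=1 t=1,i=1
  #..##|#  b19=1 t=0,i=9
  #..#.|.  b18=0 t=0,i=6
  #...#|#  b17=1 t=0,i=19
  #....|#  b16=1 t=2,i=16
  .####|.  b15=0 t=0,i=11
  .###.|.  b14=0 t=0,i=3
  .##.#|.  b13=0 t=0,i=0
  .##..|#  b12=1 t=1,i=20
  .#.##|.  b11=0 t=1,i=18
  .#.#.|#  b10=1 t=2,i=10
  .#..#|#  b9=1 t=0,i=8
  .#...|.  b8=0 t=0,i=18
  ..###|.  b7=0 t=0,i=10
  ..##.|.  b6=0 t=0,i=21
  ..#.#|.  b5=0 t=1,i=17
  ..#..|#  b4=1 t=0,i=7
  ...##|#  b3=1 t=0,i=20
  ...#.|.  b2=0 t=3,i=21
  ....#|.  b1=0 t=2,i=17
  .....|.  b0=0 t=5,i=5
  bits 11111000010110110001011000011000 = 4166719000

4166719000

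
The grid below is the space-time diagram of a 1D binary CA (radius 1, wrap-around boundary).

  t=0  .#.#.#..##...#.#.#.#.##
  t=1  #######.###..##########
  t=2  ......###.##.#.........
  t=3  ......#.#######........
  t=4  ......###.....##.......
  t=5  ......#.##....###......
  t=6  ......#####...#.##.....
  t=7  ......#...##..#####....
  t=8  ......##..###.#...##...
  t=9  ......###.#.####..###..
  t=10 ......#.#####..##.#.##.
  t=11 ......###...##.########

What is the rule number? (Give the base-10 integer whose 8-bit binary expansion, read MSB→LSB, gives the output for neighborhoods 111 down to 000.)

  nb ###: next=.  (t=1,i=0, bit7=0)
  nb ##.: next=#  (t=0,i=9, bit6=1)
  nb #.#: next=#  (t=0,i=0, bit5=1)
  nb #..: next=#  (t=0,i=6, bit4=1)
  nb .##: next=#  (t=0,i=8, bit3=1)
  nb .#.: next=#  (t=0,i=1, bit2=1)
  nb ..#: next=.  (t=0,i=7, bit1=0)
  nb ...: next=.  (t=0,i=11, bit0=0)
  bits 01111100 = 124

124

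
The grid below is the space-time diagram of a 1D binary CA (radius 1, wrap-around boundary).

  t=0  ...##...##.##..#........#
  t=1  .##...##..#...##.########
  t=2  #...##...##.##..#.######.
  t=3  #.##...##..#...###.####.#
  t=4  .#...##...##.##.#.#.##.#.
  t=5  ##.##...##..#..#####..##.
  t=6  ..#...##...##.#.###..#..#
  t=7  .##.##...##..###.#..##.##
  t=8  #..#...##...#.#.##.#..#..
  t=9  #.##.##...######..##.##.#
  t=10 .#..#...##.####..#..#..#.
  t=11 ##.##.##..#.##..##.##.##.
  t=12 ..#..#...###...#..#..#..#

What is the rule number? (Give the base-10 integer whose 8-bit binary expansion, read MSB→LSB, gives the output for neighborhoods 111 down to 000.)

  nb ###: next=#  (t=1,i=18, bit7=1)
  nb ##.: next=.  (t=0,i=4, bit6=0)
  nb #.#: next=#  (t=0,i=10, bit5=1)
  nb #..: next=.  (t=0,i=0, bit4=0)
  nb .##: next=.  (t=0,i=3, bit3=0)
  nb .#.: next=#  (t=0,i=15, bit2=1)
  nb ..#: next=#  (t=0,i=2, bit1=1)
  nb ...: next=#  (t=0,i=1, bit0=1)
  bits 10100111 = 167

167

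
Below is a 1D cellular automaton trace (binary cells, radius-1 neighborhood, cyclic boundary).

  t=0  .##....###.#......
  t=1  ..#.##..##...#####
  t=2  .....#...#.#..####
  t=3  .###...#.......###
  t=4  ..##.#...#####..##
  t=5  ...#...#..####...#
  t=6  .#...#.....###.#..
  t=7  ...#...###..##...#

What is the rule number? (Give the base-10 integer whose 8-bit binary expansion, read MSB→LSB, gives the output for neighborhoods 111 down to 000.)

  ###|#  b7=1 t=0,i=8
  ##.|#  b6=1 t=0,i=2
  #.#|.  b5=0 t=0,i=10
  #..|.  b4=0 t=0,i=3
  .##|.  b3=0 t=0,i=1
  .#.|.  b2=0 t=0,i=11
  ..#|.  b1=0 t=0,i=0
  ...|#  b0=1 t=0,i=4
  bits 11000001 = 193

193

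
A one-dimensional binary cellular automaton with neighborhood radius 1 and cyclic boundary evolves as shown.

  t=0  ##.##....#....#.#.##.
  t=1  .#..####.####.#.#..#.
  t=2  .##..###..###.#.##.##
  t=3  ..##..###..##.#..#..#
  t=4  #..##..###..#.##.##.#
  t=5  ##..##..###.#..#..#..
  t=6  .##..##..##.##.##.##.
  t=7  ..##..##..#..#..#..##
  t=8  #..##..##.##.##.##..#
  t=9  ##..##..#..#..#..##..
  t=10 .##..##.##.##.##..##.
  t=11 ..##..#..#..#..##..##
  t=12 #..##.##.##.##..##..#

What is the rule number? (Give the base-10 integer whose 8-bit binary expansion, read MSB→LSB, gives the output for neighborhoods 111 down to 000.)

213

  [7] ### => #  t=1,i=5
  [6] ##. => #  t=0,i=1
  [5] #.# => .  t=0,i=2
  [4] #.. => #  t=0,i=5
  [3] .## => .  t=0,i=0
  [2] .#. => #  t=0,i=9
  [1] ..# => .  t=0,i=8
  [0] ... => #  t=0,i=6
  bits 11010101 = 213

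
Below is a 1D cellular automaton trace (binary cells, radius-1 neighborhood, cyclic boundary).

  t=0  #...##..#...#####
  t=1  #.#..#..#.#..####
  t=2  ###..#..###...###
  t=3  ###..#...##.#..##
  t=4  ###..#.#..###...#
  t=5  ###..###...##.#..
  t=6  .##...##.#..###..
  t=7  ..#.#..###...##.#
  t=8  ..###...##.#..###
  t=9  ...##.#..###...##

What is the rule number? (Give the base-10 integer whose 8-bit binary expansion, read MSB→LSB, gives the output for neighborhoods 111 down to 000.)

229

  nb ###: next=#  (t=0,i=13, bit7=1)
  nb ##.: next=#  (t=0,i=0, bit6=1)
  nb #.#: next=#  (t=1,i=1, bit5=1)
  nb #..: next=.  (t=0,i=1, bit4=0)
  nb .##: next=.  (t=0,i=4, bit3=0)
  nb .#.: next=#  (t=0,i=8, bit2=1)
  nb ..#: next=.  (t=0,i=3, bit1=0)
  nb ...: next=#  (t=0,i=2, bit0=1)
  bits 11100101 = 229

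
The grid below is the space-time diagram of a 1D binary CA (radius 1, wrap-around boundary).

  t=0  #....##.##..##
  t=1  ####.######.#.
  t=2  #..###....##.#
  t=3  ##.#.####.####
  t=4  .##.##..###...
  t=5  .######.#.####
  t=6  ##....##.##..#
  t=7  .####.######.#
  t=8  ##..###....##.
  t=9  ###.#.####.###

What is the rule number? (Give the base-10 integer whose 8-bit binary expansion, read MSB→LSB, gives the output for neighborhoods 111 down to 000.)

121

  ### -> .   bit 7 = 0  t=0,i=13
  ##. -> #   bit 6 = 1  t=0,i=0
  #.# -> #   bit 5 = 1  t=0,i=7
  #.. -> #   bit 4 = 1  t=0,i=1
  .## -> #   bit 3 = 1  t=0,i=5
  .#. -> .   bit 2 = 0  t=1,i=12
  ..# -> .   bit 1 = 0  t=0,i=4
  ... -> #   bit 0 = 1  t=0,i=2
  bits 01111001 = 121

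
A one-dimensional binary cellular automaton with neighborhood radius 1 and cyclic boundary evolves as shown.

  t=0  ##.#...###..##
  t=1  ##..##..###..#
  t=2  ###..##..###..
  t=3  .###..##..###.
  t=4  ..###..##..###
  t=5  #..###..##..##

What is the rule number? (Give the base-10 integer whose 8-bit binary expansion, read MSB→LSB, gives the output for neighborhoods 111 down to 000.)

  ### -> #   bit 7 = 1  t=0,i=0
  ##. -> #   bit 6 = 1  t=0,i=1
  #.# -> .   bit 5 = 0  t=0,i=2
  #.. -> #   bit 4 = 1  t=0,i=4
  .## -> .   bit 3 = 0  t=0,i=7
  .#. -> .   bit 2 = 0  t=0,i=3
  ..# -> .   bit 1 = 0  t=0,i=6
  ... -> #   bit 0 = 1  t=0,i=5
  bits 11010001 = 209

209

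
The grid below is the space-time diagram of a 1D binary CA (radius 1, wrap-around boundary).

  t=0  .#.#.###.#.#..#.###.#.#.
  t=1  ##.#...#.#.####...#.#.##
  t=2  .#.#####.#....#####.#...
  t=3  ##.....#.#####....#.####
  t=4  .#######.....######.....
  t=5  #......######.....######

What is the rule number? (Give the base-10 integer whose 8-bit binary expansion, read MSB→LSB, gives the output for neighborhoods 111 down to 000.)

  ### -> .   bit 7 = 0  t=0,i=6
  ##. -> #   bit 6 = 1  t=0,i=7
  #.# -> .   bit 5 = 0  t=0,i=2
  #.. -> #   bit 4 = 1  t=0,i=12
  .## -> .   bit 3 = 0  t=0,i=5
  .#. -> #   bit 2 = 1  t=0,i=1
  ..# -> #   bit 1 = 1  t=0,i=0
  ... -> #   bit 0 = 1  t=1,i=5
  bits 01010111 = 87

87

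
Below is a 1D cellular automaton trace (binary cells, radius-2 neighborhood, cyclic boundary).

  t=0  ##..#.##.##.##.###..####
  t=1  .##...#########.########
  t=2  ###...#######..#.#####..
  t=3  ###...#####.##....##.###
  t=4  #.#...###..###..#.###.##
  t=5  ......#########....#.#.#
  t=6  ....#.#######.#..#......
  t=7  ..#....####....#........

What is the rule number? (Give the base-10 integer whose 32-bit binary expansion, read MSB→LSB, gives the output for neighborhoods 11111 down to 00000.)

  [31] ##### => #  t=0,i=22
  [30] ####. => .  t=0,i=0
  [29] ###.# => .  t=1,i=14
  [28] ###.. => #  t=0,i=1
  [27] ##.## => #  t=0,i=8
  [26] ##.#. => .  t=4,i=1
  [25] ##..# => #  t=0,i=2
  [24] ##... => .  t=1,i=3
  [23] #.### => .  t=0,i=15
  [22] #.##. => #  t=0,i=6
  [21] #.#.# => .  t=5,i=21
  [20] #.#.. => .  t=4,i=2
  [19] #..## => #  t=0,i=19
  [18] #..#. => .  t=0,i=3
  [17] #...# => .  t=1,i=4
  [16] #.... => .  t=3,i=15
  [15] .#### => #  t=0,i=21
  [14] .###. => #  t=0,i=16
  [13] .##.# => #  t=0,i=7
  [12] .##.. => #  t=1,i=2
  [11] .#.## => .  t=0,i=5
  [10] .#.#. => .  t=5,i=20
  [9] .#..# => #  t=6,i=15
  [8] .#... => .  t=4,i=3
  [7] ..### => #  t=0,i=20
  [6] ..##. => #  t=3,i=18
  [5] ..#.# => .  t=0,i=4
  [4] ..#.. => .  t=6,i=17
  [3] ...## => .  t=1,i=5
  [2] ...#. => .  t=5,i=18
  [1] ....# => #  t=3,i=16
  [0] ..... => .  t=5,i=2
  bits 10011010010010001111001011000010 = 2588472002

2588472002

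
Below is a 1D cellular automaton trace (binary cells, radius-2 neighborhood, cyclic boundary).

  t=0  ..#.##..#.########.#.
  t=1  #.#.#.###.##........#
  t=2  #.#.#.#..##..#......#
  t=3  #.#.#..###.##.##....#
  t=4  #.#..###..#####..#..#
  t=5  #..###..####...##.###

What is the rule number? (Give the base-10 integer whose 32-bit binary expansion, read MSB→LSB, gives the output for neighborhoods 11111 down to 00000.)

183477216

  [31] ##### => .  t=0,i=12
  [30] ####. => .  t=0,i=16
  [29] ###.# => .  t=0,i=17
  [28] ###.. => .  t=4,i=7
  [27] ##.## => #  t=1,i=9
  [26] ##.#. => .  t=0,i=18
  [25] ##..# => #  t=0,i=6
  [24] ##... => .  t=1,i=12
  [23] #.### => #  t=0,i=10
  [22] #.##. => #  t=0,i=4
  [21] #.#.# => #  t=1,i=2
  [20] #.#.. => .  t=0,i=19
  [19] #..## => #  t=2,i=8
  [18] #..#. => #  t=0,i=7
  [17] #...# => #  t=0,i=0
  [16] #.... => #  t=1,i=13
  [15] .#### => #  t=0,i=11
  [14] .###. => .  t=1,i=7
  [13] .##.# => #  t=1,i=0
  [12] .##.. => .  t=0,i=5
  [11] .#.## => .  t=0,i=3
  [10] .#.#. => .  t=1,i=3
  [9] .#..# => #  t=2,i=7
  [8] .#... => #  t=0,i=20
  [7] ..### => #  t=3,i=7
  [6] ..##. => #  t=1,i=20
  [5] ..#.# => #  t=0,i=2
  [4] ..#.. => .  t=2,i=13
  [3] ...## => .  t=1,i=19
  [2] ...#. => .  t=0,i=1
  [1] ....# => .  t=1,i=18
  [0] ..... => .  t=1,i=14
  bits 00001010111011111010001111100000 = 183477216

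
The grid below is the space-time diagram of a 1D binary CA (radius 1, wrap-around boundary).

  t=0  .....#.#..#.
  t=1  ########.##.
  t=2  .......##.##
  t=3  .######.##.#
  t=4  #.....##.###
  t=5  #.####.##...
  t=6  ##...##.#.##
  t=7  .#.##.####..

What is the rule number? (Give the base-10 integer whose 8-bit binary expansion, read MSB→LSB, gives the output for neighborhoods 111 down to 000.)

  [7] ### => .  t=1,i=1
  [6] ##. => #  t=1,i=7
  [5] #.# => #  t=0,i=6
  [4] #.. => .  t=0,i=8
  [3] .## => .  t=1,i=0
  [2] .#. => #  t=0,i=5
  [1] ..# => #  t=0,i=4
  [0] ... => #  t=0,i=0
  bits 01100111 = 103

103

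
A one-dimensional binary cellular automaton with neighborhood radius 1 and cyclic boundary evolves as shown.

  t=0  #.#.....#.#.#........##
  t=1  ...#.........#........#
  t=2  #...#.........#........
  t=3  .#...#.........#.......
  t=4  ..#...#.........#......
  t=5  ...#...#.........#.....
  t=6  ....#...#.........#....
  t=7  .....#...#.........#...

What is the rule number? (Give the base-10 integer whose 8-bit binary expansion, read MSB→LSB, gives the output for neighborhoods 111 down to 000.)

144

  [7] ### => #  t=0,i=22
  [6] ##. => .  t=0,i=0
  [5] #.# => .  t=0,i=1
  [4] #.. => #  t=0,i=3
  [3] .## => .  t=0,i=21
  [2] .#. => .  t=0,i=2
  [1] ..# => .  t=0,i=7
  [0] ... => .  t=0,i=4
  bits 10010000 = 144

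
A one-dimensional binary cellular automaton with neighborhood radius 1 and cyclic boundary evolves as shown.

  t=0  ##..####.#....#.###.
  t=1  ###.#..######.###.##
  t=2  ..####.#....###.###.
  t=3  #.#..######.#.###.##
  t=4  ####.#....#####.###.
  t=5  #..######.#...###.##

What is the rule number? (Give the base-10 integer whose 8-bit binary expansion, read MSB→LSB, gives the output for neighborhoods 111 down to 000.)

125

  ###|.  b7=0 t=0,i=5
  ##.|#  b6=1 t=0,i=1
  #.#|#  b5=1 t=0,i=8
  #..|#  b4=1 t=0,i=2
  .##|#  b3=1 t=0,i=0
  .#.|#  b2=1 t=0,i=9
  ..#|.  b1=0 t=0,i=3
  ...|#  b0=1 t=0,i=11
  bits 01111101 = 125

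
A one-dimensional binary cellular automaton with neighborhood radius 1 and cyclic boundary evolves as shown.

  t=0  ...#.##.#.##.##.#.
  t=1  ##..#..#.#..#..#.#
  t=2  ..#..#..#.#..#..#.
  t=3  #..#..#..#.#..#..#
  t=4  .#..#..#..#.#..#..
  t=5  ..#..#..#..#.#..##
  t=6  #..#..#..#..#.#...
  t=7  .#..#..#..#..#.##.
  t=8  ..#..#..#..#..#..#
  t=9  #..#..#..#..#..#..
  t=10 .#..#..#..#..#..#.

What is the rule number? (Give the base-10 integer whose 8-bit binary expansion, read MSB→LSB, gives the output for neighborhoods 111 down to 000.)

  ###|.  b7=0 t=1,i=0
  ##.|.  b6=0 t=0,i=6
  #.#|#  b5=1 t=0,i=4
  #..|#  b4=1 t=0,i=17
  .##|.  b3=0 t=0,i=5
  .#.|.  b2=0 t=0,i=3
  ..#|.  b1=0 t=0,i=2
  ...|#  b0=1 t=0,i=0
  bits 00110001 = 49

49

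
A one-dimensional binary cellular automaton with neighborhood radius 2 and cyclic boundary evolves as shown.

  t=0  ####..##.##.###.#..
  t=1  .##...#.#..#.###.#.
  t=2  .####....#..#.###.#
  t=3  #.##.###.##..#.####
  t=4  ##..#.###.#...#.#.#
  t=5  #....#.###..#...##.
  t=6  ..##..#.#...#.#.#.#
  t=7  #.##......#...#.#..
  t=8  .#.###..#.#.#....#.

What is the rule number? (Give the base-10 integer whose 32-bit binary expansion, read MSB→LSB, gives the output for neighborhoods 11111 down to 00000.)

  nb #####: next=.  (t=3,i=17, bit31=0)
  nb ####.: next=#  (t=0,i=2, bit30=1)
  nb ###.#: next=#  (t=0,i=14, bit29=1)
  nb ###..: next=.  (t=0,i=3, bit28=0)
  nb ##.##: next=#  (t=0,i=8, bit27=1)
  nb ##.#.: next=#  (t=0,i=15, bit26=1)
  nb ##..#: next=.  (t=0,i=4, bit25=0)
  nb ##...: next=#  (t=1,i=3, bit24=1)
  nb #.###: next=.  (t=0,i=12, bit23=0)
  nb #.##.: next=.  (t=0,i=9, bit22=0)
  nb #.#.#: next=#  (t=2,i=18, bit21=1)
  nb #.#..: next=.  (t=0,i=16, bit20=0)
  nb #..##: next=.  (t=0,i=5, bit19=0)
  nb #..#.: next=.  (t=1,i=10, bit18=0)
  nb #...#: next=#  (t=1,i=4, bit17=1)
  nb #....: next=#  (t=2,i=6, bit16=1)
  nb .####: next=#  (t=0,i=1, bit15=1)
  nb .###.: next=#  (t=0,i=13, bit14=1)
  nb .##.#: next=.  (t=0,i=7, bit13=0)
  nb .##..: next=#  (t=1,i=2, bit12=1)
  nb .#.##: next=#  (t=1,i=12, bit11=1)
  nb .#.#.: next=.  (t=1,i=7, bit10=0)
  nb .#..#: next=#  (t=0,i=17, bit9=1)
  nb .#...: next=.  (t=4,i=11, bit8=0)
  nb ..###: next=.  (t=0,i=0, bit7=0)
  nb ..##.: next=#  (t=0,i=6, bit6=1)
  nb ..#.#: next=.  (t=1,i=6, bit5=0)
  nb ..#..: next=#  (t=2,i=9, bit4=1)
  nb ...##: next=.  (t=5,i=15, bit3=0)
  nb ...#.: next=.  (t=1,i=5, bit2=0)
  nb ....#: next=#  (t=2,i=7, bit1=1)
  nb .....: next=.  (t=7,i=6, bit0=0)
  bits 01101101001000111101101001010010 = 1831066194

1831066194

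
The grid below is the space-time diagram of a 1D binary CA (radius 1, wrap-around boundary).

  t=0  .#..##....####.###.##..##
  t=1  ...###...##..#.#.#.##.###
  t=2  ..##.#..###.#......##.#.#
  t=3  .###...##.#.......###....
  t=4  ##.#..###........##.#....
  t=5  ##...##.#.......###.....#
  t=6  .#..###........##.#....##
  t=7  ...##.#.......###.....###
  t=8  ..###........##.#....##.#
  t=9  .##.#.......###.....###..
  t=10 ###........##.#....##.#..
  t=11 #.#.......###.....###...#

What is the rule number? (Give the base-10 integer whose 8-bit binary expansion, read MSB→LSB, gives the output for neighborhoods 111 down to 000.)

  ###|.  b7=0 t=0,i=11
  ##.|#  b6=1 t=0,i=5
  #.#|.  b5=0 t=0,i=0
  #..|.  b4=0 t=0,i=2
  .##|#  b3=1 t=0,i=4
  .#.|.  b2=0 t=0,i=1
  ..#|#  b1=1 t=0,i=3
  ...|.  b0=0 t=0,i=7
  bits 01001010 = 74

74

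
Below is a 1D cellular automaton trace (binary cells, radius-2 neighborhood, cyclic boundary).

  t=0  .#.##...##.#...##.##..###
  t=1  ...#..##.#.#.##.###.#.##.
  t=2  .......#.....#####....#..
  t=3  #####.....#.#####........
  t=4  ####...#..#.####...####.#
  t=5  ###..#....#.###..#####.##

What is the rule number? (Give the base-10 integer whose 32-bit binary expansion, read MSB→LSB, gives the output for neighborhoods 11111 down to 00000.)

  [31] ##### => #  t=2,i=15
  [30] ####. => #  t=2,i=16
  [29] ###.# => .  t=0,i=24
  [28] ###.. => .  t=2,i=17
  [27] ##.## => #  t=0,i=17
  [26] ##.#. => .  t=0,i=0
  [25] ##..# => #  t=0,i=20
  [24] ##... => .  t=0,i=5
  [23] #.### => #  t=1,i=16
  [22] #.##. => #  t=0,i=3
  [21] #.#.# => .  t=0,i=1
  [20] #.#.. => #  t=0,i=11
  [19] #..## => .  t=0,i=21
  [18] #..#. => .  t=4,i=9
  [17] #...# => #  t=0,i=6
  [16] #.... => .  t=1,i=0
  [15] .#### => #  t=2,i=14
  [14] .###. => #  t=0,i=23
  [13] .##.# => #  t=0,i=9
  [12] .##.. => .  t=0,i=4
  [11] .#.## => .  t=0,i=2
  [10] .#.#. => .  t=1,i=10
  [9] .#..# => .  t=1,i=4
  [8] .#... => .  t=0,i=12
  [7] ..### => #  t=0,i=22
  [6] ..##. => .  t=0,i=8
  [5] ..#.# => #  t=3,i=10
  [4] ..#.. => .  t=1,i=3
  [3] ...## => #  t=0,i=7
  [2] ...#. => .  t=1,i=2
  [1] ....# => .  t=1,i=1
  [0] ..... => #  t=2,i=0
  bits 11001010110100101110000010101001 = 3402817705

3402817705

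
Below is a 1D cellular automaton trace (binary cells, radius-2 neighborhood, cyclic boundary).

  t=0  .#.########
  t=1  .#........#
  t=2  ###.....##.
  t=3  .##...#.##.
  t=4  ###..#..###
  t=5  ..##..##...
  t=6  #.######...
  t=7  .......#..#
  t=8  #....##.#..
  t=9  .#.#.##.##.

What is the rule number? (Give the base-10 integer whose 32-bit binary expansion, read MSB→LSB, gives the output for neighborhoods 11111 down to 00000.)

  ##### -> .   bit 31 = 0  t=0,i=5
  ####. -> .   bit 30 = 0  t=0,i=9
  ###.# -> #   bit 29 = 1  t=0,i=10
  ###.. -> #   bit 28 = 1  t=2,i=2
  ##.## -> .   bit 27 = 0  t=2,i=10
  ##.#. -> .   bit 26 = 0  t=0,i=0
  ##..# -> #   bit 25 = 1  t=3,i=10
  ##... -> .   bit 24 = 0  t=2,i=3
  #.### -> .   bit 23 = 0  t=0,i=3
  #.##. -> #   bit 22 = 1  t=3,i=8
  #.#.# -> #   bit 21 = 1  t=0,i=1
  #.#.. -> #   bit 20 = 1  t=1,i=1
  #..## -> #   bit 19 = 1  t=3,i=0
  #..#. -> .   bit 18 = 0  t=4,i=4
  #...# -> .   bit 17 = 0  t=3,i=4
  #.... -> .   bit 16 = 0  t=1,i=3
  .#### -> .   bit 15 = 0  t=0,i=4
  .###. -> #   bit 14 = 1  t=2,i=1
  .##.# -> #   bit 13 = 1  t=2,i=9
  .##.. -> #   bit 12 = 1  t=3,i=2
  .#.## -> .   bit 11 = 0  t=0,i=2
  .#.#. -> #   bit 10 = 1  t=1,i=0
  .#..# -> #   bit 9 = 1  t=4,i=6
  .#... -> #   bit 8 = 1  t=1,i=2
  ..### -> .   bit 7 = 0  t=4,i=8
  ..##. -> #   bit 6 = 1  t=2,i=8
  ..#.# -> .   bit 5 = 0  t=1,i=10
  ..#.. -> .   bit 4 = 0  t=4,i=5
  ...## -> .   bit 3 = 0  t=2,i=7
  ...#. -> #   bit 2 = 1  t=1,i=9
  ....# -> #   bit 1 = 1  t=1,i=8
  ..... -> .   bit 0 = 0  t=1,i=4
  bits 00110010011110000111011101000110 = 846755654

846755654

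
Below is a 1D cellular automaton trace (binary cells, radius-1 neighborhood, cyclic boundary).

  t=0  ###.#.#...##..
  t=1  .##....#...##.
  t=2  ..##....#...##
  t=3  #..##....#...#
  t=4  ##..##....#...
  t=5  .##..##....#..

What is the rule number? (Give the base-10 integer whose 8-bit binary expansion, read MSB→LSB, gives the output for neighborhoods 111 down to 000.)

  [7] ### => #  t=0,i=1
  [6] ##. => #  t=0,i=2
  [5] #.# => .  t=0,i=3
  [4] #.. => #  t=0,i=7
  [3] .## => .  t=0,i=0
  [2] .#. => .  t=0,i=4
  [1] ..# => .  t=0,i=9
  [0] ... => .  t=0,i=8
  bits 11010000 = 208

208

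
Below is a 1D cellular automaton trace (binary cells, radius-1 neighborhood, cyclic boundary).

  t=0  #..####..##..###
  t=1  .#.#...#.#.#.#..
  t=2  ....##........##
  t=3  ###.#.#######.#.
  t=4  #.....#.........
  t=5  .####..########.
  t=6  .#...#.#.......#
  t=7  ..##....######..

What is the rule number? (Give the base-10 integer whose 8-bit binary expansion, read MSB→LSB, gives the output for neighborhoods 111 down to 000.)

25

  [7] ### => .  t=0,i=4
  [6] ##. => .  t=0,i=0
  [5] #.# => .  t=1,i=2
  [4] #.. => #  t=0,i=1
  [3] .## => #  t=0,i=3
  [2] .#. => .  t=1,i=1
  [1] ..# => .  t=0,i=2
  [0] ... => #  t=1,i=5
  bits 00011001 = 25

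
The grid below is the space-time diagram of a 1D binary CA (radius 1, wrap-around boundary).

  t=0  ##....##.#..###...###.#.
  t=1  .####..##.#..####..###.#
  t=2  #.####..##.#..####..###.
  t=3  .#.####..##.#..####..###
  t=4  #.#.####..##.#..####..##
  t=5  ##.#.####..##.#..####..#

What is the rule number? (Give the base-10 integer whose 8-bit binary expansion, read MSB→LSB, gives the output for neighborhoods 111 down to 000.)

241

  ###|#  b7=1 t=0,i=13
  ##.|#  b6=1 t=0,i=1
  #.#|#  b5=1 t=0,i=8
  #..|#  b4=1 t=0,i=2
  .##|.  b3=0 t=0,i=0
  .#.|.  b2=0 t=0,i=9
  ..#|.  b1=0 t=0,i=5
  ...|#  b0=1 t=0,i=3
  bits 11110001 = 241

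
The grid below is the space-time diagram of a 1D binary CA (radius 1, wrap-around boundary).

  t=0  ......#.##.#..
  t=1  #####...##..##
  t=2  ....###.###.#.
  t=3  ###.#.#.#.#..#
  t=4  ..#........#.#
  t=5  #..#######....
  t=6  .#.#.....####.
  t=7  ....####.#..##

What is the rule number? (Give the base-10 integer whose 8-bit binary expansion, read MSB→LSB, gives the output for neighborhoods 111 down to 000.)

89

  ###|.  b7=0 t=1,i=0
  ##.|#  b6=1 t=0,i=9
  #.#|.  b5=0 t=0,i=7
  #..|#  b4=1 t=0,i=12
  .##|#  b3=1 t=0,i=8
  .#.|.  b2=0 t=0,i=6
  ..#|.  b1=0 t=0,i=5
  ...|#  b0=1 t=0,i=0
  bits 01011001 = 89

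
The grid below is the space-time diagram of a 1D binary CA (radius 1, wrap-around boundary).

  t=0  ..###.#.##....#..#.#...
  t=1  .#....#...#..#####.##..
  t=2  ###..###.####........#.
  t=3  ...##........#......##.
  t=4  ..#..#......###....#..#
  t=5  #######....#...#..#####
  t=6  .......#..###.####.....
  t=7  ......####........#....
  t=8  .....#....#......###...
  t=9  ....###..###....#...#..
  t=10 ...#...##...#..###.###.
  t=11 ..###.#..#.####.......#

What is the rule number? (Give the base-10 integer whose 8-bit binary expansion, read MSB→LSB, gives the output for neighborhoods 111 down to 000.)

  [7] ### => .  t=0,i=3
  [6] ##. => .  t=0,i=4
  [5] #.# => .  t=0,i=5
  [4] #.. => #  t=0,i=10
  [3] .## => .  t=0,i=2
  [2] .#. => #  t=0,i=6
  [1] ..# => #  t=0,i=1
  [0] ... => .  t=0,i=0
  bits 00010110 = 22

22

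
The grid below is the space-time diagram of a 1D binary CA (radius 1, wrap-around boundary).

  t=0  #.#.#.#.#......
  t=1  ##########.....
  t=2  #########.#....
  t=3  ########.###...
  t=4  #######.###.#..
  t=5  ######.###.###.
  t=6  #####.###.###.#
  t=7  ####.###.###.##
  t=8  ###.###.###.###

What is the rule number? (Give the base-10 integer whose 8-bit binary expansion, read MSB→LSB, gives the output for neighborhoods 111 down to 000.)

  ### -> #   bit 7 = 1  t=1,i=1
  ##. -> .   bit 6 = 0  t=1,i=9
  #.# -> #   bit 5 = 1  t=0,i=1
  #.. -> #   bit 4 = 1  t=0,i=9
  .## -> #   bit 3 = 1  t=1,i=0
  .#. -> #   bit 2 = 1  t=0,i=0
  ..# -> .   bit 1 = 0  t=0,i=14
  ... -> .   bit 0 = 0  t=0,i=10
  bits 10111100 = 188

188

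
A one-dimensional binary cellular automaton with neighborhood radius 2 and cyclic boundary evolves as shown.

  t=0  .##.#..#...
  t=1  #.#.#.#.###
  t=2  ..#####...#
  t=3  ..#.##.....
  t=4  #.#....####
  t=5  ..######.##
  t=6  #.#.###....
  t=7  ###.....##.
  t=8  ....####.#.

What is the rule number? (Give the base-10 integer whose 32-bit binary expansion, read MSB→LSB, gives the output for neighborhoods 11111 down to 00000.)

3258262955

  ##### -> #   bit 31 = 1  t=2,i=4
  ####. -> #   bit 30 = 1  t=1,i=10
  ###.# -> .   bit 29 = 0  t=1,i=0
  ###.. -> .   bit 28 = 0  t=2,i=6
  ##.## -> .   bit 27 = 0  t=5,i=8
  ##.#. -> .   bit 26 = 0  t=0,i=3
  ##..# -> #   bit 25 = 1  t=5,i=0
  ##... -> .   bit 24 = 0  t=2,i=7
  #.### -> .   bit 23 = 0  t=1,i=8
  #.##. -> .   bit 22 = 0  t=3,i=4
  #.#.# -> #   bit 21 = 1  t=1,i=2
  #.#.. -> #   bit 20 = 1  t=0,i=4
  #..## -> .   bit 19 = 0  t=2,i=1
  #..#. -> #   bit 18 = 1  t=0,i=6
  #...# -> .   bit 17 = 0  t=2,i=8
  #.... -> #   bit 16 = 1  t=0,i=9
  .#### -> .   bit 15 = 0  t=1,i=9
  .###. -> .   bit 14 = 0  t=6,i=5
  .##.# -> #   bit 13 = 1  t=0,i=2
  .##.. -> .   bit 12 = 0  t=3,i=5
  .#.## -> .   bit 11 = 0  t=1,i=7
  .#.#. -> #   bit 10 = 1  t=1,i=3
  .#..# -> .   bit 9 = 0  t=0,i=5
  .#... -> #   bit 8 = 1  t=0,i=8
  ..### -> #   bit 7 = 1  t=2,i=2
  ..##. -> .   bit 6 = 0  t=0,i=1
  ..#.# -> #   bit 5 = 1  t=3,i=2
  ..#.. -> .   bit 4 = 0  t=0,i=7
  ...## -> #   bit 3 = 1  t=0,i=0
  ...#. -> .   bit 2 = 0  t=2,i=9
  ....# -> #   bit 1 = 1  t=0,i=10
  ..... -> #   bit 0 = 1  t=3,i=8
  bits 11000010001101010010010110101011 = 3258262955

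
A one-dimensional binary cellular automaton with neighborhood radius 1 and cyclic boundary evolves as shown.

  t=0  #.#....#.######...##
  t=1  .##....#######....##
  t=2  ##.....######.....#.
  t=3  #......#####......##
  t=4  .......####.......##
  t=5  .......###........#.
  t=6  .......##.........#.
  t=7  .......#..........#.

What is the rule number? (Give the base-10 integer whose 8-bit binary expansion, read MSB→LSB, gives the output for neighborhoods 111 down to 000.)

  ### -> #   bit 7 = 1  t=0,i=10
  ##. -> .   bit 6 = 0  t=0,i=0
  #.# -> #   bit 5 = 1  t=0,i=1
  #.. -> .   bit 4 = 0  t=0,i=3
  .## -> #   bit 3 = 1  t=0,i=9
  .#. -> #   bit 2 = 1  t=0,i=2
  ..# -> .   bit 1 = 0  t=0,i=6
  ... -> .   bit 0 = 0  t=0,i=4
  bits 10101100 = 172

172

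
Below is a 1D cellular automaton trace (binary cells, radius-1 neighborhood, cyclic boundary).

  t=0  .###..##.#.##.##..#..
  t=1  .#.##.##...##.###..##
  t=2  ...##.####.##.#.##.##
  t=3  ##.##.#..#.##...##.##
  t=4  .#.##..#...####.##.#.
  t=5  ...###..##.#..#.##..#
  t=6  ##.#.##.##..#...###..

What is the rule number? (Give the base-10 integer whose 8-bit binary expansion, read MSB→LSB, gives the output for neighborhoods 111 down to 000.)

89

  nb ###: next=.  (t=0,i=2, bit7=0)
  nb ##.: next=#  (t=0,i=3, bit6=1)
  nb #.#: next=.  (t=0,i=8, bit5=0)
  nb #..: next=#  (t=0,i=4, bit4=1)
  nb .##: next=#  (t=0,i=1, bit3=1)
  nb .#.: next=.  (t=0,i=9, bit2=0)
  nb ..#: next=.  (t=0,i=0, bit1=0)
  nb ...: next=#  (t=0,i=20, bit0=1)
  bits 01011001 = 89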